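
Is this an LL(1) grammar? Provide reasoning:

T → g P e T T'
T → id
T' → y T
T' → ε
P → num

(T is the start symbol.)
No. Predict set conflict for T': { 'y' }

A grammar is LL(1) if for each non-terminal N with multiple productions, the predict sets of those productions are pairwise disjoint, where PREDICT(N → α) = (FIRST(α) \ {ε}) ∪ (FOLLOW(N) if α ⇒* ε).

Relevant sets:
  FOLLOW(T') = { $, 'y' }

For T:
  PREDICT(T → g P e T T') = { 'g' }
  PREDICT(T → id) = { 'id' }
For T':
  PREDICT(T' → y T) = { 'y' }
  PREDICT(T' → ε) = { $, 'y' }
P has a single production, so nothing to check there.

Conflict found: Predict set conflict for T': { 'y' }
The grammar is NOT LL(1).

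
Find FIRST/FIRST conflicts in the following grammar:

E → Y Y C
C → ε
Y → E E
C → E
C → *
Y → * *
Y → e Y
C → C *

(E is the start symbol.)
FIRST sets of the non-terminals at (or reachable through a nullable prefix from) the front of some alternative:
  FIRST(E) = { '*', 'e' }
  FIRST(C) = { '*', 'e', ε }

Productions for C:
  C → ε: FIRST = { ε }
  C → E: FIRST = { '*', 'e' }
  C → *: FIRST = { '*' }
  C → C *: FIRST = { '*', 'e' }
Productions for Y:
  Y → E E: FIRST = { '*', 'e' }
  Y → * *: FIRST = { '*' }
  Y → e Y: FIRST = { 'e' }
E has only one production, so no FIRST/FIRST conflict is possible there.

Conflict for C: C → E and C → *
  Overlap: { '*' }
Conflict for C: C → E and C → C *
  Overlap: { '*', 'e' }
Conflict for C: C → * and C → C *
  Overlap: { '*' }
Conflict for Y: Y → E E and Y → * *
  Overlap: { '*' }
Conflict for Y: Y → E E and Y → e Y
  Overlap: { 'e' }

Answer: Yes. C → E / C → '*' on { '*' }; C → E / C → C '*' on { '*', 'e' }; C → '*' / C → C '*' on { '*' }; Y → E E / Y → '*' '*' on { '*' }; Y → E E / Y → e Y on { 'e' }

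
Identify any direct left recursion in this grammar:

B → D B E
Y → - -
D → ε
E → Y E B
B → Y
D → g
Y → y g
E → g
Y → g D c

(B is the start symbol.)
Direct left recursion occurs when N → N α for some non-terminal N (the right-hand side begins with the left-hand side itself).

B → D B E: starts with D
Y → - -: starts with '-'
D → ε: starts with ε
E → Y E B: starts with Y
B → Y: starts with Y
D → g: starts with g
Y → y g: starts with y
E → g: starts with g
Y → g D c: starts with g

No direct left recursion found.

Answer: No direct left recursion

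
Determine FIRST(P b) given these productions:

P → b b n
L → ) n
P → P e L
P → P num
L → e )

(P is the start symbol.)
FIRST sets of the non-terminals involved (from the grammar, by fixed-point iteration):
  FIRST(P) = { 'b' }

To compute FIRST(P b), process the symbols left to right:
Symbol P is a non-terminal. Add FIRST(P) \ {ε} = { 'b' }
P is not nullable (ε ∉ FIRST(P)), so stop here.
FIRST(P b) = { 'b' }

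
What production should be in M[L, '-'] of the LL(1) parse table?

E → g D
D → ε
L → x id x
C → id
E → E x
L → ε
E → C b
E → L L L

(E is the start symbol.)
Empty (error entry)

To find M[L, '-'], we find productions for L where '-' is in the predict set (PREDICT(N → α) = (FIRST(α) \ {ε}) ∪ (FOLLOW(N) if α ⇒* ε)).

Relevant sets:
  FOLLOW(L) = { $, 'x' }

L → x id x: PREDICT = { 'x' }
L → ε: PREDICT = { $, 'x' }

M[L, '-'] is empty (no production applies)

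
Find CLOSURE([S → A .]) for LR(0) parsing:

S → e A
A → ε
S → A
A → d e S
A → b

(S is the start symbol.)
{ [S → A .] }

To compute CLOSURE, for each item [A → α.Bβ] where B is a non-terminal, add [B → .γ] for all productions B → γ; repeat for the newly added items until nothing changes.

Start with: [S → A .]
The dot is at the end, so nothing is added.

CLOSURE = { [S → A .] }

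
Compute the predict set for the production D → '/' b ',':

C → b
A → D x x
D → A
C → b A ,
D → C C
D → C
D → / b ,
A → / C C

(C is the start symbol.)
PREDICT(D → '/' b ',') = (FIRST(RHS) \ {ε}) ∪ (FOLLOW(D) if ε ∈ FIRST(RHS), i.e. RHS ⇒* ε)
FIRST('/' b ',') = { '/' }
ε ∉ FIRST('/' b ','), so FOLLOW(D) is not added.
PREDICT(D → '/' b ',') = { '/' }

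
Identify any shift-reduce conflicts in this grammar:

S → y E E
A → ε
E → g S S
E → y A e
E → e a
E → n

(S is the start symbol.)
A shift-reduce conflict occurs when an LR(0) state has both:
  - a complete (reduce) item [A → α .] (dot at the end), and
  - a shift item [B → β . c γ] (dot before a terminal).

Augment with S' → S and build the canonical LR(0) collection (I0 = CLOSURE({[S' → . S]}), then GOTO on every symbol after a dot until no new states appear). It has 14 states:
  I0: { [S → . y E E], [S' → . S] }  — shift
  I1: { [S' → S .] }  — accept
  I2: { [E → . e a], [E → . g S S], [E → . n], [E → . y A e], [S → y . E E] }  — shift
  I3: { [E → . e a], [E → . g S S], [E → . n], [E → . y A e], [S → y E . E] }  — shift
  I4: { [E → e . a] }  — shift
  I5: { [E → g . S S], [S → . y E E] }  — shift
  I6: { [E → n .] }  — reduce
  I7: { [A → .], [E → y . A e] }  — reduce
  I8: { [E → y A . e] }  — shift
  I9: { [E → y A e .] }  — reduce
  I10: { [E → g S . S], [S → . y E E] }  — shift
  I11: { [E → g S S .] }  — reduce
  I12: { [E → e a .] }  — reduce
  I13: { [S → y E E .] }  — reduce

No state contains both a complete item and a shift item.

Answer: No shift-reduce conflicts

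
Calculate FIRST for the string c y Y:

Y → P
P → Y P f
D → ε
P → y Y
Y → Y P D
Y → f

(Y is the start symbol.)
{ 'c' }

To compute FIRST(c y Y), process the symbols left to right:
Symbol c is a terminal. Add 'c' and stop.
FIRST(c y Y) = { 'c' }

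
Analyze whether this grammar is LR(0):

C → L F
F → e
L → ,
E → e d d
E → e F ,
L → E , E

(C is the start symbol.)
Yes, the grammar is LR(0)

Augment with C' → C and build the canonical LR(0) collection (I0 = CLOSURE({[C' → . C]}), then GOTO on every symbol after a dot until no new states appear). It has 14 states:
  I0: { [C → . L F], [C' → . C], [E → . e F ,], [E → . e d d], [L → . ,], [L → . E , E] }  — shift
  I1: { [L → , .] }  — reduce
  I2: { [C' → C .] }  — accept
  I3: { [L → E . , E] }  — shift
  I4: { [C → L . F], [F → . e] }  — shift
  I5: { [E → e . F ,], [E → e . d d], [F → . e] }  — shift
  I6: { [E → e F . ,] }  — shift
  I7: { [E → e d . d] }  — shift
  I8: { [F → e .] }  — reduce
  I9: { [E → e d d .] }  — reduce
  I10: { [E → e F , .] }  — reduce
  I11: { [C → L F .] }  — reduce
  I12: { [E → . e F ,], [E → . e d d], [L → E , . E] }  — shift
  I13: { [L → E , E .] }  — reduce

Every state is either a pure shift/goto state or contains exactly one complete item and nothing to shift — no conflicts. The grammar is LR(0).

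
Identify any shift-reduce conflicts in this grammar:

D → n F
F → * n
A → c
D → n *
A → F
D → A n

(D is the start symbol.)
Yes — I7: [D → n * .] vs [F → * . n]

A shift-reduce conflict occurs when an LR(0) state has both:
  - a complete (reduce) item [A → α .] (dot at the end), and
  - a shift item [B → β . c γ] (dot before a terminal).

Augment with D' → D and build the canonical LR(0) collection (I0 = CLOSURE({[D' → . D]}), then GOTO on every symbol after a dot until no new states appear). It has 11 states:
  I0: { [A → . F], [A → . c], [D → . A n], [D → . n *], [D → . n F], [D' → . D], [F → . * n] }  — shift
  I1: { [F → * . n] }  — shift
  I2: { [D → A . n] }  — shift
  I3: { [D' → D .] }  — accept
  I4: { [A → F .] }  — reduce
  I5: { [A → c .] }  — reduce
  I6: { [D → n . *], [D → n . F], [F → . * n] }  — shift
  I7: { [D → n * .], [F → * . n] }  — shift, reduce
  I8: { [D → n F .] }  — reduce
  I9: { [F → * n .] }  — reduce
  I10: { [D → A n .] }  — reduce

I7 contains reduce item [D → n * .] and shift item [F → * . n] — shift-reduce conflict.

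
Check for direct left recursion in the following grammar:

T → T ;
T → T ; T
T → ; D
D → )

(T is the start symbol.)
Direct left recursion occurs when N → N α for some non-terminal N (the right-hand side begins with the left-hand side itself).

T → T ;: LEFT RECURSIVE (starts with T)
T → T ; T: LEFT RECURSIVE (starts with T)
T → ; D: starts with ';'
D → ): starts with ')'

The grammar has direct left recursion on: T.

Answer: Yes, T is left-recursive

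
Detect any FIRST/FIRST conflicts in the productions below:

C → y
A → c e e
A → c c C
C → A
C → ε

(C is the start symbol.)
FIRST sets of the non-terminals at (or reachable through a nullable prefix from) the front of some alternative:
  FIRST(A) = { 'c' }

Productions for C:
  C → y: FIRST = { 'y' }
  C → A: FIRST = { 'c' }
  C → ε: FIRST = { ε }
Productions for A:
  A → c e e: FIRST = { 'c' }
  A → c c C: FIRST = { 'c' }

Conflict for A: A → c e e and A → c c C
  Overlap: { 'c' }

Answer: Yes. A → c e e / A → c c C on { 'c' }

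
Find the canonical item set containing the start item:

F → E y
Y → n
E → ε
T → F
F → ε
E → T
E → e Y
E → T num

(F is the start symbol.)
First, augment the grammar with F' → F
I₀ = CLOSURE({ [F' → . F] }):
  [F' → . F] has the dot before F: add [F → . E y], [F → .]
  [F → . E y] has the dot before E: add [E → .], [E → . T], [E → . e Y], [E → . T num]
  [E → . T] has the dot before T: add [T → . F]
No further items can be added.

I₀ = { [E → . T num], [E → . T], [E → . e Y], [E → .], [F → . E y], [F → .], [F' → . F], [T → . F] }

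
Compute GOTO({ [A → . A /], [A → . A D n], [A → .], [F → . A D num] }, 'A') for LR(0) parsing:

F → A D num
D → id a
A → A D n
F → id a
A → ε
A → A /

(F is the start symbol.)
{ [A → A . /], [A → A . D n], [D → . id a], [F → A . D num] }

GOTO(I, 'A') = CLOSURE({ [A → αX.β] : [A → α.Xβ] ∈ I, X = 'A' })

Items with dot before 'A', with the dot advanced:
  [A → . A /] → [A → A . /]
  [A → . A D n] → [A → A . D n]
  [F → . A D num] → [F → A . D num]
Closure of the advanced items:
  [A → A . D n] has the dot before D: add [D → . id a]

GOTO = { [A → A . /], [A → A . D n], [D → . id a], [F → A . D num] }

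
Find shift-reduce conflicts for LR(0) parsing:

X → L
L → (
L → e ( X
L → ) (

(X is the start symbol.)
Augment with X' → X and build the canonical LR(0) collection (I0 = CLOSURE({[X' → . X]}), then GOTO on every symbol after a dot until no new states appear). It has 9 states:
  I0: { [L → . (], [L → . ) (], [L → . e ( X], [X → . L], [X' → . X] }  — shift
  I1: { [L → ( .] }  — reduce
  I2: { [L → ) . (] }  — shift
  I3: { [X → L .] }  — reduce
  I4: { [X' → X .] }  — accept
  I5: { [L → e . ( X] }  — shift
  I6: { [L → . (], [L → . ) (], [L → . e ( X], [L → e ( . X], [X → . L] }  — shift
  I7: { [L → e ( X .] }  — reduce
  I8: { [L → ) ( .] }  — reduce

No state contains both a complete item and a shift item.

Answer: No shift-reduce conflicts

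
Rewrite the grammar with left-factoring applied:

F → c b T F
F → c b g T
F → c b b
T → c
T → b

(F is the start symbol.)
F → c b F'
F' → T F
F' → g T
F' → b
T → c
T → b

Left-factoring transforms A → αβ₁ | αβ₂ into A → αA' and A' → β₁ | β₂
(α is the longest common prefix among the alternatives). Repeat until
no nonterminal has two alternatives with a common prefix.

Round 1: F has alternatives sharing prefix 'c b'. Introduce F': F → c b F'
  Add: F' → T F
  Add: F' → g T
  Add: F' → b

No remaining common prefixes — done.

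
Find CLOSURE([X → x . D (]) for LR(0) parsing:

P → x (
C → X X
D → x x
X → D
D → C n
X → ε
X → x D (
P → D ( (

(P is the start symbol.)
Start with: [X → x . D (]
  [X → x . D (] has the dot before D: add [D → . x x], [D → . C n]
  [D → . C n] has the dot before C: add [C → . X X]
  [C → . X X] has the dot before X: add [X → . D], [X → .], [X → . x D (]
No further items can be added.

CLOSURE = { [C → . X X], [D → . C n], [D → . x x], [X → . D], [X → . x D (], [X → .], [X → x . D (] }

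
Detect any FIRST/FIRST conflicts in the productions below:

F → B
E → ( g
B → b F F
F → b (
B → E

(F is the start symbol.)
Yes. F → B / F → b '(' on { 'b' }

FIRST sets of the non-terminals at (or reachable through a nullable prefix from) the front of some alternative:
  FIRST(B) = { '(', 'b' }
  FIRST(E) = { '(' }

Productions for F:
  F → B: FIRST = { '(', 'b' }
  F → b (: FIRST = { 'b' }
Productions for B:
  B → b F F: FIRST = { 'b' }
  B → E: FIRST = { '(' }
E has only one production, so no FIRST/FIRST conflict is possible there.

Conflict for F: F → B and F → b (
  Overlap: { 'b' }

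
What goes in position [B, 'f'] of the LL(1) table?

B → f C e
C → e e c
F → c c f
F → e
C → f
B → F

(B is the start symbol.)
B → f C e

To find M[B, 'f'], we find productions for B where 'f' is in the predict set (PREDICT(N → α) = (FIRST(α) \ {ε}) ∪ (FOLLOW(N) if α ⇒* ε)).

Relevant sets:
  FIRST(F) = { 'c', 'e' }

B → f C e: PREDICT = { 'f' }
  'f' is in predict set, so this production goes in M[B, 'f']
B → F: PREDICT = { 'c', 'e' }

M[B, 'f'] = B → f C e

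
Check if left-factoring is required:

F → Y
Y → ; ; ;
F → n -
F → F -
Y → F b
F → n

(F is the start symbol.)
Yes, F has productions with common prefix 'n'

Left-factoring is needed when two productions for the same non-terminal
share a common prefix on the right-hand side.

Productions for F:
  F → Y
  F → n -
  F → F -
  F → n
Productions for Y:
  Y → ; ; ;
  Y → F b

Found common prefix 'n' in productions for F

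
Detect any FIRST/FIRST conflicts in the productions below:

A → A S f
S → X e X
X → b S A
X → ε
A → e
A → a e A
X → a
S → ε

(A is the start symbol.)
Yes. A → A S f / A → e on { 'e' }; A → A S f / A → a e A on { 'a' }

A FIRST/FIRST conflict occurs when two productions N → α and N → β for the same non-terminal have FIRST(α) ∩ FIRST(β) ≠ ∅ (with ε ∈ FIRST of a nullable right-hand side, so two nullable alternatives also conflict).

FIRST sets of the non-terminals at (or reachable through a nullable prefix from) the front of some alternative:
  FIRST(A) = { 'a', 'e' }
  FIRST(X) = { 'a', 'b', ε }

Productions for A:
  A → A S f: FIRST = { 'a', 'e' }
  A → e: FIRST = { 'e' }
  A → a e A: FIRST = { 'a' }
Productions for S:
  S → X e X: FIRST = { 'a', 'b', 'e' }
  S → ε: FIRST = { ε }
Productions for X:
  X → b S A: FIRST = { 'b' }
  X → ε: FIRST = { ε }
  X → a: FIRST = { 'a' }

Conflict for A: A → A S f and A → e
  Overlap: { 'e' }
Conflict for A: A → A S f and A → a e A
  Overlap: { 'a' }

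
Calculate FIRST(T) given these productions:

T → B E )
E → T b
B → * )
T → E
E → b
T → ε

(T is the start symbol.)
To compute FIRST(T), examine every production with T on the left-hand side, reading each right-hand side left to right until a non-nullable symbol is reached.

FIRST sets of the other non-terminals involved (by the same procedure, iterated to a fixed point):
  FIRST(B) = { '*' }
  FIRST(E) = { '*', 'b' }

From T → B E ):
  - B is a non-terminal: add FIRST(B) \ {ε} = { '*' }
    B is not nullable, so stop
From T → E:
  - E is a non-terminal: add FIRST(E) \ {ε} = { '*', 'b' }
    E is not nullable, so stop
From T → ε:
  - ε-production, so ε ∈ FIRST(T)

Collecting: FIRST(T) = { '*', 'b', ε }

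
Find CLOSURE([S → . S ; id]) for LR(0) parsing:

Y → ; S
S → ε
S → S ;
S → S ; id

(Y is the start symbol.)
To compute CLOSURE, for each item [A → α.Bβ] where B is a non-terminal, add [B → .γ] for all productions B → γ; repeat for the newly added items until nothing changes.

Start with: [S → . S ; id]
  [S → . S ; id] has the dot before S: add [S → .], [S → . S ;]
No further items can be added.

CLOSURE = { [S → . S ; id], [S → . S ;], [S → .] }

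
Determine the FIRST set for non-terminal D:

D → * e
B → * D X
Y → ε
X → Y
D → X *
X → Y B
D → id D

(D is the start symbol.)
FIRST sets of the other non-terminals involved (by the same procedure, iterated to a fixed point):
  FIRST(X) = { '*', ε }

From D → * e:
  - '*' is a terminal: add '*' and stop
From D → X *:
  - X is a non-terminal: add FIRST(X) \ {ε} = { '*' }
    X is nullable, so continue to the next symbol
  - '*' is a terminal: add '*' and stop
From D → id D:
  - id is a terminal: add 'id' and stop

Collecting: FIRST(D) = { '*', 'id' }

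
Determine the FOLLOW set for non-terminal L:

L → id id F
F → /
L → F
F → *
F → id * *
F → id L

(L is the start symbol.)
{ $ }

To compute FOLLOW(L), find every occurrence of L on a right-hand side N → α L β: add FIRST(β) \ {ε}, and if β is empty or nullable also add FOLLOW(N). Iterate to a fixed point.

L is the start symbol, so $ ∈ FOLLOW(L).
In F → id L: L is at the end, add FOLLOW(F)

The FOLLOW sets referred to above (computed the same way, to a fixed point):
  FOLLOW(F) = { $ }

Taking the union: FOLLOW(L) = { $ }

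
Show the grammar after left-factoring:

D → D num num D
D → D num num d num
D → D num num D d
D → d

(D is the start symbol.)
Left-factoring transforms A → αβ₁ | αβ₂ into A → αA' and A' → β₁ | β₂
(α is the longest common prefix among the alternatives). Repeat until
no nonterminal has two alternatives with a common prefix.

Round 1: D has alternatives sharing prefix 'D num num'. Introduce D': D → D num num D'
  Add: D' → D
  Add: D' → d num
  Add: D' → D d

Round 2: D' has alternatives sharing prefix 'D'. Introduce D'': D' → D D''
  Add: D'' → ε
  Add: D'' → d

No remaining common prefixes — done.

Resulting grammar:
D → D num num D'
D' → D D''
D'' → ε
D'' → d
D' → d num
D → d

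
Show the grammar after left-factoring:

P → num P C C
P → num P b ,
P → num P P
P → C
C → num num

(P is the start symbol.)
Left-factoring transforms A → αβ₁ | αβ₂ into A → αA' and A' → β₁ | β₂
(α is the longest common prefix among the alternatives). Repeat until
no nonterminal has two alternatives with a common prefix.

Round 1: P has alternatives sharing prefix 'num P'. Introduce P': P → num P P'
  Add: P' → C C
  Add: P' → b ,
  Add: P' → P

No remaining common prefixes — done.

Resulting grammar:
P → num P P'
P' → C C
P' → b ,
P' → P
P → C
C → num num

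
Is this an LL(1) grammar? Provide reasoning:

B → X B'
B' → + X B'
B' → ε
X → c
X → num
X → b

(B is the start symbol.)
A grammar is LL(1) if for each non-terminal N with multiple productions, the predict sets of those productions are pairwise disjoint, where PREDICT(N → α) = (FIRST(α) \ {ε}) ∪ (FOLLOW(N) if α ⇒* ε).

Relevant sets:
  FOLLOW(B') = { $ }

For B':
  PREDICT(B' → '+' X B') = { '+' }
  PREDICT(B' → ε) = { $ }
For X:
  PREDICT(X → c) = { 'c' }
  PREDICT(X → num) = { 'num' }
  PREDICT(X → b) = { 'b' }
B has a single production, so nothing to check there.

All predict sets are disjoint. The grammar IS LL(1).

Answer: Yes, the grammar is LL(1).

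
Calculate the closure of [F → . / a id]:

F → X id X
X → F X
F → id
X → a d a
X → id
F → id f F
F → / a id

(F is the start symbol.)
{ [F → . / a id] }

Start with: [F → . / a id]
The dot precedes the terminal '/', so nothing is added.

CLOSURE = { [F → . / a id] }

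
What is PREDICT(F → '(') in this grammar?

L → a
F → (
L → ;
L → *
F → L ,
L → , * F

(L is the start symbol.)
{ '(' }

PREDICT(F → '(') = (FIRST(RHS) \ {ε}) ∪ (FOLLOW(F) if ε ∈ FIRST(RHS), i.e. RHS ⇒* ε)
FIRST('(') = { '(' }
ε ∉ FIRST('('), so FOLLOW(F) is not added.
PREDICT(F → '(') = { '(' }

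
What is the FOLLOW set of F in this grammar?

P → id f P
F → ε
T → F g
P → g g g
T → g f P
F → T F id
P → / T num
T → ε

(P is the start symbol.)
To compute FOLLOW(F), find every occurrence of F on a right-hand side N → α F β: add FIRST(β) \ {ε}, and if β is empty or nullable also add FOLLOW(N). Iterate to a fixed point.

In T → F g: F is followed by g, add FIRST(g) \ {ε} = { 'g' }
In F → T F id: F is followed by id, add FIRST(id) \ {ε} = { 'id' }

Taking the union: FOLLOW(F) = { 'g', 'id' }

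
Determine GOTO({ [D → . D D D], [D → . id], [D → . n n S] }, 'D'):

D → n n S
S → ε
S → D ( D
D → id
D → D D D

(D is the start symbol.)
{ [D → . D D D], [D → . id], [D → . n n S], [D → D . D D] }

GOTO(I, 'D') = CLOSURE({ [A → αX.β] : [A → α.Xβ] ∈ I, X = 'D' })

Items with dot before 'D', with the dot advanced:
  [D → . D D D] → [D → D . D D]
Closure of the advanced items:
  [D → D . D D] has the dot before D: add [D → . n n S], [D → . id], [D → . D D D]

GOTO = { [D → . D D D], [D → . id], [D → . n n S], [D → D . D D] }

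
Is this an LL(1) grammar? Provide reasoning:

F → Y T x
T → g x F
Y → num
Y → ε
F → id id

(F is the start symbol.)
Yes, the grammar is LL(1).

A grammar is LL(1) if for each non-terminal N with multiple productions, the predict sets of those productions are pairwise disjoint, where PREDICT(N → α) = (FIRST(α) \ {ε}) ∪ (FOLLOW(N) if α ⇒* ε).

Relevant sets:
  FIRST(Y) = { 'num', ε }
  FIRST(T) = { 'g' }
  FOLLOW(Y) = { 'g' }

For F:
  PREDICT(F → Y T x) = { 'g', 'num' }
  PREDICT(F → id id) = { 'id' }
For Y:
  PREDICT(Y → num) = { 'num' }
  PREDICT(Y → ε) = { 'g' }
T has a single production, so nothing to check there.

All predict sets are disjoint. The grammar IS LL(1).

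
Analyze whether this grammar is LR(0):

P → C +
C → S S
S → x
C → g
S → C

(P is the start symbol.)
A grammar is LR(0) if no state in the canonical LR(0) collection has:
  - both a shift item (dot before a terminal) and a complete item (shift-reduce conflict), or
  - two or more complete items (reduce-reduce conflict; the accept item [P' → P .] counts as a complete item here).

Augment with P' → P and build the canonical LR(0) collection (I0 = CLOSURE({[P' → . P]}), then GOTO on every symbol after a dot until no new states appear). It has 9 states:
  I0: { [C → . S S], [C → . g], [P → . C +], [P' → . P], [S → . C], [S → . x] }  — shift
  I1: { [P → C . +], [S → C .] }  — shift, reduce
  I2: { [P' → P .] }  — accept
  I3: { [C → . S S], [C → . g], [C → S . S], [S → . C], [S → . x] }  — shift
  I4: { [C → g .] }  — reduce
  I5: { [S → x .] }  — reduce
  I6: { [S → C .] }  — reduce
  I7: { [C → . S S], [C → . g], [C → S . S], [C → S S .], [S → . C], [S → . x] }  — shift, reduce
  I8: { [P → C + .] }  — reduce

Conflict in state I1:
  Shift-reduce conflict between [S → C .] and [P → C . +]
So the grammar is NOT LR(0).

Answer: No. Shift-reduce conflict between [S → C .] and [P → C . +]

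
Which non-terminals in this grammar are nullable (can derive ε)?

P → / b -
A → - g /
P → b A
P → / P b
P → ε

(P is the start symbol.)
{ 'P' }

A non-terminal is nullable if it can derive ε (the empty string): either it has an ε-production, or it has a production whose right-hand side consists entirely of nullable non-terminals.

ε-productions: P → ε
So P is immediately nullable.
No further non-terminal can be added: every production for the remaining non-terminals contains a terminal or a non-nullable non-terminal.
Nullable = { 'P' }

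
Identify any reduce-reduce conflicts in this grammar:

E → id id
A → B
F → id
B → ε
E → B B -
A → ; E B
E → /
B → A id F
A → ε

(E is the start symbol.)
Yes — I0: [A → .] vs [B → .]; I2: [A → .] vs [B → .]; I4: [A → .] vs [A → B .]; I13: [A → .] vs [B → .]; I14: [A → ; E B .] vs [A → B .]

A reduce-reduce conflict occurs when an LR(0) state has two complete items [A → α .] and [B → β .] — both call for a reduction, and with no lookahead the parser cannot choose between them.

Augment with E' → E and build the canonical LR(0) collection (I0 = CLOSURE({[E' → . E]}), then GOTO on every symbol after a dot until no new states appear). It has 15 states:
  I0: { [A → . ; E B], [A → . B], [A → .], [B → . A id F], [B → .], [E → . /], [E → . B B -], [E → . id id], [E' → . E] }  — shift, 2 reduces
  I1: { [E → / .] }  — reduce
  I2: { [A → . ; E B], [A → . B], [A → .], [A → ; . E B], [B → . A id F], [B → .], [E → . /], [E → . B B -], [E → . id id] }  — shift, 2 reduces
  I3: { [B → A . id F] }  — shift
  I4: { [A → . ; E B], [A → . B], [A → .], [A → B .], [B → . A id F], [B → .], [E → B . B -] }  — shift, 3 reduces
  I5: { [E' → E .] }  — accept
  I6: { [E → id . id] }  — shift
  I7: { [E → id id .] }  — reduce
  I8: { [A → B .], [E → B B . -] }  — shift, reduce
  I9: { [E → B B - .] }  — reduce
  I10: { [B → A id . F], [F → . id] }  — shift
  I11: { [B → A id F .] }  — reduce
  I12: { [F → id .] }  — reduce
  I13: { [A → . ; E B], [A → . B], [A → .], [A → ; E . B], [B → . A id F], [B → .] }  — shift, 2 reduces
  I14: { [A → ; E B .], [A → B .] }  — 2 reduces

I0 contains complete items [A → .], [B → .] — reduce-reduce conflict.
I2 contains complete items [A → .], [B → .] — reduce-reduce conflict.
I4 contains complete items [A → .], [A → B .], [B → .] — reduce-reduce conflict.
I13 contains complete items [A → .], [B → .] — reduce-reduce conflict.
I14 contains complete items [A → ; E B .], [A → B .] — reduce-reduce conflict.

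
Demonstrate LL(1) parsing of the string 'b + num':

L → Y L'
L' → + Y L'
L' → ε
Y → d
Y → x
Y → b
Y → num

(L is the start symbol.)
LL(1) parsing maintains a stack (initially the start symbol over $) and the input. At each step: if the stack top is a terminal, match it against the current input token; if it is a non-terminal N, replace it with the RHS of M[N, lookahead] (the unique production whose predict set contains the lookahead).

Stack is shown with the top on the left.

Stack     Input      Action
---------------------------
L $       b + num $  output L → Y L'
Y L' $    b + num $  output Y → b
b L' $    b + num $  match 'b'
L' $      + num $    output L' → + Y L'
+ Y L' $  + num $    match '+'
Y L' $    num $      output Y → num
num L' $  num $      match 'num'
L' $      $          output L' → ε
$         $          accept

The string is accepted.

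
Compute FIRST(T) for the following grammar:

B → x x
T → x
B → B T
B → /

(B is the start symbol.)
From T → x:
  - x is a terminal: add 'x' and stop

Collecting: FIRST(T) = { 'x' }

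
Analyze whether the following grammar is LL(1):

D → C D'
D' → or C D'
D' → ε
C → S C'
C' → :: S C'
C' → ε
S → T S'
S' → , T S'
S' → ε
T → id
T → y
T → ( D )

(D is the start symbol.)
Relevant sets:
  FOLLOW(D') = { $, ')' }
  FOLLOW(C') = { $, ')', 'or' }
  FOLLOW(S') = { $, ')', '::', 'or' }

For D':
  PREDICT(D' → or C D') = { 'or' }
  PREDICT(D' → ε) = { $, ')' }
For C':
  PREDICT(C' → :: S C') = { '::' }
  PREDICT(C' → ε) = { $, ')', 'or' }
For S':
  PREDICT(S' → ',' T S') = { ',' }
  PREDICT(S' → ε) = { $, ')', '::', 'or' }
For T:
  PREDICT(T → id) = { 'id' }
  PREDICT(T → y) = { 'y' }
  PREDICT(T → '(' D ')') = { '(' }
D, C, S have a single production, so nothing to check there.

All predict sets are disjoint. The grammar IS LL(1).

Answer: Yes, the grammar is LL(1).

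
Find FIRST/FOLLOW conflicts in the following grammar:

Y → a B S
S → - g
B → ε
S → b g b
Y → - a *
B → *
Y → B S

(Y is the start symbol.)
A FIRST/FOLLOW conflict occurs when a non-terminal N has a nullable alternative N → β (β ⇒* ε) and another alternative N → α with FIRST(α) ∩ FOLLOW(N) ≠ ∅: on such a lookahead the parser cannot decide between expanding α and letting N vanish via β.

Nullable non-terminals: B.

B: nullable alternative(s) B → ε; FOLLOW(B) = { '-', 'b' }
  B → ε: FIRST \ {ε} = { } — this is the only nullable alternative, skip
  B → *: FIRST \ {ε} = { '*' } — disjoint from FOLLOW(B)

S, Y have no nullable alternative, so no FIRST/FOLLOW check is needed there.

No FIRST/FOLLOW conflicts found.

Answer: No FIRST/FOLLOW conflicts.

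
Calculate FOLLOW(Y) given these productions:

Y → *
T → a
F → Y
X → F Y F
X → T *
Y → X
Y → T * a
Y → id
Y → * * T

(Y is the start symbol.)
To compute FOLLOW(Y), find every occurrence of Y on a right-hand side N → α Y β: add FIRST(β) \ {ε}, and if β is empty or nullable also add FOLLOW(N). Iterate to a fixed point.

Y is the start symbol, so $ ∈ FOLLOW(Y).
In F → Y: Y is at the end, add FOLLOW(F)
In X → F Y F: Y is followed by F, add FIRST(F) \ {ε} = { '*', 'a', 'id' }

The FOLLOW sets referred to above (computed the same way, to a fixed point):
  FOLLOW(F) = { $, '*', 'a', 'id' }

Taking the union: FOLLOW(Y) = { $, '*', 'a', 'id' }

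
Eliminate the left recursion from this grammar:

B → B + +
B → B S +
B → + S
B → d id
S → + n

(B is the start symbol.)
B is directly left-recursive. The standard transformation for
  A → A α₁ | ... | A α_m | β₁ | ... | β_n
is
  A  → β₁ A' | ... | β_n A'
  A' → α₁ A' | ... | α_m A' | ε

B → + S becomes B → + S B'
B → d id becomes B → d id B'
B → B + + becomes B' → + + B'
B → B S + becomes B' → S + B'
Add B' → ε

Productions for other non-terminals are unchanged:
  S → + n

Resulting grammar:
B → + S B'
B → d id B'
B' → + + B'
B' → S + B'
B' → ε
S → + n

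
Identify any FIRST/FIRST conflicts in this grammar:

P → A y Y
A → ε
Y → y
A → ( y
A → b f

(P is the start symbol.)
A FIRST/FIRST conflict occurs when two productions N → α and N → β for the same non-terminal have FIRST(α) ∩ FIRST(β) ≠ ∅ (with ε ∈ FIRST of a nullable right-hand side, so two nullable alternatives also conflict).

Productions for A:
  A → ε: FIRST = { ε }
  A → ( y: FIRST = { '(' }
  A → b f: FIRST = { 'b' }
P, Y have only one production, so no FIRST/FIRST conflict is possible there.

All alternatives of each non-terminal have pairwise disjoint FIRST sets.

Answer: No FIRST/FIRST conflicts.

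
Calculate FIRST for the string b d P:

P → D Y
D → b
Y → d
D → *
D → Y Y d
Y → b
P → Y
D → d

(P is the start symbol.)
{ 'b' }

To compute FIRST(b d P), process the symbols left to right:
Symbol b is a terminal. Add 'b' and stop.
FIRST(b d P) = { 'b' }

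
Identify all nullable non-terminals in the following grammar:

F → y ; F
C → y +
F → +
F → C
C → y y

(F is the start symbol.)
There are no ε-productions, so no non-terminal can derive ε.
No non-terminals are nullable.

Answer: None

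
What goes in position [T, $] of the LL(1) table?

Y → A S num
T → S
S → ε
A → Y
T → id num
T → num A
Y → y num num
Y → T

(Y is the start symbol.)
To find M[T, $], we find productions for T where $ is in the predict set (PREDICT(N → α) = (FIRST(α) \ {ε}) ∪ (FOLLOW(N) if α ⇒* ε)).

Relevant sets:
  FIRST(S) = { ε }
  FOLLOW(T) = { $, 'num' }

T → S: PREDICT = { $, 'num' }
  $ is in predict set, so this production goes in M[T, $]
T → id num: PREDICT = { 'id' }
T → num A: PREDICT = { 'num' }

M[T, $] = T → S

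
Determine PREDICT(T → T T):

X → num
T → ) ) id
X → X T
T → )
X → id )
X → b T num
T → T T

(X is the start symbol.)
PREDICT(T → T T) = (FIRST(RHS) \ {ε}) ∪ (FOLLOW(T) if ε ∈ FIRST(RHS), i.e. RHS ⇒* ε)
FIRST(T) = { ')' }
FIRST(T T) = { ')' }
ε ∉ FIRST(T T), so FOLLOW(T) is not added.
PREDICT(T → T T) = { ')' }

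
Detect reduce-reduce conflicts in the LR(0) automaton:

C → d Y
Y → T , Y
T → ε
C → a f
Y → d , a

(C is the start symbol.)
No reduce-reduce conflicts

A reduce-reduce conflict occurs when an LR(0) state has two complete items [A → α .] and [B → β .] — both call for a reduction, and with no lookahead the parser cannot choose between them.

Augment with C' → C and build the canonical LR(0) collection (I0 = CLOSURE({[C' → . C]}), then GOTO on every symbol after a dot until no new states appear). It has 12 states:
  I0: { [C → . a f], [C → . d Y], [C' → . C] }  — shift
  I1: { [C' → C .] }  — accept
  I2: { [C → a . f] }  — shift
  I3: { [C → d . Y], [T → .], [Y → . T , Y], [Y → . d , a] }  — shift, reduce
  I4: { [Y → T . , Y] }  — shift
  I5: { [C → d Y .] }  — reduce
  I6: { [Y → d . , a] }  — shift
  I7: { [Y → d , . a] }  — shift
  I8: { [Y → d , a .] }  — reduce
  I9: { [T → .], [Y → . T , Y], [Y → . d , a], [Y → T , . Y] }  — shift, reduce
  I10: { [Y → T , Y .] }  — reduce
  I11: { [C → a f .] }  — reduce

No state contains more than one complete item.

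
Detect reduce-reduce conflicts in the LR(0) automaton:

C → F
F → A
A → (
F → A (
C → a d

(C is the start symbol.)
A reduce-reduce conflict occurs when an LR(0) state has two complete items [A → α .] and [B → β .] — both call for a reduction, and with no lookahead the parser cannot choose between them.

Augment with C' → C and build the canonical LR(0) collection (I0 = CLOSURE({[C' → . C]}), then GOTO on every symbol after a dot until no new states appear). It has 8 states:
  I0: { [A → . (], [C → . F], [C → . a d], [C' → . C], [F → . A (], [F → . A] }  — shift
  I1: { [A → ( .] }  — reduce
  I2: { [F → A . (], [F → A .] }  — shift, reduce
  I3: { [C' → C .] }  — accept
  I4: { [C → F .] }  — reduce
  I5: { [C → a . d] }  — shift
  I6: { [C → a d .] }  — reduce
  I7: { [F → A ( .] }  — reduce

No state contains more than one complete item.

Answer: No reduce-reduce conflicts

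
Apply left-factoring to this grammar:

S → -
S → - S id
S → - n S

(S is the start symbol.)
S → - S'
S' → ε
S' → S id
S' → n S

Left-factoring transforms A → αβ₁ | αβ₂ into A → αA' and A' → β₁ | β₂
(α is the longest common prefix among the alternatives). Repeat until
no nonterminal has two alternatives with a common prefix.

Round 1: S has alternatives sharing prefix '-'. Introduce S': S → - S'
  Add: S' → ε
  Add: S' → S id
  Add: S' → n S

No remaining common prefixes — done.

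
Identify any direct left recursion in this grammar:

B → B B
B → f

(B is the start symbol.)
Yes, B is left-recursive

Direct left recursion occurs when N → N α for some non-terminal N (the right-hand side begins with the left-hand side itself).

B → B B: LEFT RECURSIVE (starts with B)
B → f: starts with f

The grammar has direct left recursion on: B.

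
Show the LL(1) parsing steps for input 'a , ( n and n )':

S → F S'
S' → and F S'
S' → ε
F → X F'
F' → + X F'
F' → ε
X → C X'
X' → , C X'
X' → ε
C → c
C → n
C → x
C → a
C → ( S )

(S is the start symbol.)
LL(1) parsing maintains a stack (initially the start symbol over $) and the input. At each step: if the stack top is a terminal, match it against the current input token; if it is a non-terminal N, replace it with the RHS of M[N, lookahead] (the unique production whose predict set contains the lookahead).

Stack is shown with the top on the left.

Stack                    Input              Action
--------------------------------------------------
S $                      a , ( n and n ) $  output S → F S'
F S' $                   a , ( n and n ) $  output F → X F'
X F' S' $                a , ( n and n ) $  output X → C X'
C X' F' S' $             a , ( n and n ) $  output C → a
a X' F' S' $             a , ( n and n ) $  match 'a'
X' F' S' $               , ( n and n ) $    output X' → , C X'
, C X' F' S' $           , ( n and n ) $    match ','
C X' F' S' $             ( n and n ) $      output C → ( S )
( S ) X' F' S' $         ( n and n ) $      match '('
S ) X' F' S' $           n and n ) $        output S → F S'
F S' ) X' F' S' $        n and n ) $        output F → X F'
X F' S' ) X' F' S' $     n and n ) $        output X → C X'
C X' F' S' ) X' F' S' $  n and n ) $        output C → n
n X' F' S' ) X' F' S' $  n and n ) $        match 'n'
X' F' S' ) X' F' S' $    and n ) $          output X' → ε
F' S' ) X' F' S' $       and n ) $          output F' → ε
S' ) X' F' S' $          and n ) $          output S' → and F S'
and F S' ) X' F' S' $    and n ) $          match 'and'
F S' ) X' F' S' $        n ) $              output F → X F'
X F' S' ) X' F' S' $     n ) $              output X → C X'
C X' F' S' ) X' F' S' $  n ) $              output C → n
n X' F' S' ) X' F' S' $  n ) $              match 'n'
X' F' S' ) X' F' S' $    ) $                output X' → ε
F' S' ) X' F' S' $       ) $                output F' → ε
S' ) X' F' S' $          ) $                output S' → ε
) X' F' S' $             ) $                match ')'
X' F' S' $               $                  output X' → ε
F' S' $                  $                  output F' → ε
S' $                     $                  output S' → ε
$                        $                  accept

The string is accepted.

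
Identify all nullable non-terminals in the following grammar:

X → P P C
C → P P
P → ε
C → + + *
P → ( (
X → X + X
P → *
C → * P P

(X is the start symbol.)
{ 'C', 'P', 'X' }

A non-terminal is nullable if it can derive ε (the empty string): either it has an ε-production, or it has a production whose right-hand side consists entirely of nullable non-terminals.

ε-productions: P → ε
So P is immediately nullable.
C → P P: every symbol on the right is nullable, so C is nullable too.
X → P P C: every symbol on the right is nullable, so X is nullable too.
Every non-terminal is now nullable.
Nullable = { 'C', 'P', 'X' }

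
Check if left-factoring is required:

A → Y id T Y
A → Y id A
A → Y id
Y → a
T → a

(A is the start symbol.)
Left-factoring is needed when two productions for the same non-terminal
share a common prefix on the right-hand side.

Productions for A:
  A → Y id T Y
  A → Y id A
  A → Y id

Found common prefix 'Y id' in productions for A

Answer: Yes, A has productions with common prefix 'Y id'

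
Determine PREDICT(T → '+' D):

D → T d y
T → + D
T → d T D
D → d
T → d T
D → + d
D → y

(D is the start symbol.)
{ '+' }

PREDICT(T → '+' D) = (FIRST(RHS) \ {ε}) ∪ (FOLLOW(T) if ε ∈ FIRST(RHS), i.e. RHS ⇒* ε)
FIRST('+' D) = { '+' }
ε ∉ FIRST('+' D), so FOLLOW(T) is not added.
PREDICT(T → '+' D) = { '+' }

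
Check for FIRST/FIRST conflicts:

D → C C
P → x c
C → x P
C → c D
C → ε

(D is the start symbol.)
Productions for C:
  C → x P: FIRST = { 'x' }
  C → c D: FIRST = { 'c' }
  C → ε: FIRST = { ε }
D, P have only one production, so no FIRST/FIRST conflict is possible there.

All alternatives of each non-terminal have pairwise disjoint FIRST sets.

Answer: No FIRST/FIRST conflicts.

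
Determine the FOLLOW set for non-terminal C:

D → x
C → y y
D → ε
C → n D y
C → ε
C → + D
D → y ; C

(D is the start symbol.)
{ $, 'y' }

To compute FOLLOW(C), find every occurrence of C on a right-hand side N → α C β: add FIRST(β) \ {ε}, and if β is empty or nullable also add FOLLOW(N). Iterate to a fixed point.

In D → y ; C: C is at the end, add FOLLOW(D)

The FOLLOW sets referred to above (computed the same way, to a fixed point):
  FOLLOW(D) = { $, 'y' }

Taking the union: FOLLOW(C) = { $, 'y' }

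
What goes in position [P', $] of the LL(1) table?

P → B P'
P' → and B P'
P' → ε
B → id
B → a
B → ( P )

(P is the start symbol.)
To find M[P', $], we find productions for P' where $ is in the predict set (PREDICT(N → α) = (FIRST(α) \ {ε}) ∪ (FOLLOW(N) if α ⇒* ε)).

Relevant sets:
  FOLLOW(P') = { $, ')' }

P' → and B P': PREDICT = { 'and' }
P' → ε: PREDICT = { $, ')' }
  $ is in predict set, so this production goes in M[P', $]

M[P', $] = P' → ε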